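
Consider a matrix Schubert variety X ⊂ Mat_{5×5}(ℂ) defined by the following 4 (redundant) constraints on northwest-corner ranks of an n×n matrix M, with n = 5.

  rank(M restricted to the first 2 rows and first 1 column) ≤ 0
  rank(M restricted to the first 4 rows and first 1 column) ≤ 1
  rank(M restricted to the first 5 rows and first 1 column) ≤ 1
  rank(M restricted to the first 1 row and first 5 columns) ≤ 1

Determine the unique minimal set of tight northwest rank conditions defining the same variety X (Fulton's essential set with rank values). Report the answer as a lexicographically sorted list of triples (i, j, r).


The tightest implied rank at each (i,j), from the 4 conditions:

  row 1: 0, 1, 1, 1, 1
  row 2: 0, 1, 2, 2, 2
  row 3: 1, 2, 3, 3, 3
  row 4: 1, 2, 3, 4, 4
  row 5: 1, 2, 3, 4, 5

reading off 1-entries of Δ²R: w = (2, 3, 1, 4, 5).

Fulton essential set (1 of the 2 Rothe cells):

[(2, 1, 0)]


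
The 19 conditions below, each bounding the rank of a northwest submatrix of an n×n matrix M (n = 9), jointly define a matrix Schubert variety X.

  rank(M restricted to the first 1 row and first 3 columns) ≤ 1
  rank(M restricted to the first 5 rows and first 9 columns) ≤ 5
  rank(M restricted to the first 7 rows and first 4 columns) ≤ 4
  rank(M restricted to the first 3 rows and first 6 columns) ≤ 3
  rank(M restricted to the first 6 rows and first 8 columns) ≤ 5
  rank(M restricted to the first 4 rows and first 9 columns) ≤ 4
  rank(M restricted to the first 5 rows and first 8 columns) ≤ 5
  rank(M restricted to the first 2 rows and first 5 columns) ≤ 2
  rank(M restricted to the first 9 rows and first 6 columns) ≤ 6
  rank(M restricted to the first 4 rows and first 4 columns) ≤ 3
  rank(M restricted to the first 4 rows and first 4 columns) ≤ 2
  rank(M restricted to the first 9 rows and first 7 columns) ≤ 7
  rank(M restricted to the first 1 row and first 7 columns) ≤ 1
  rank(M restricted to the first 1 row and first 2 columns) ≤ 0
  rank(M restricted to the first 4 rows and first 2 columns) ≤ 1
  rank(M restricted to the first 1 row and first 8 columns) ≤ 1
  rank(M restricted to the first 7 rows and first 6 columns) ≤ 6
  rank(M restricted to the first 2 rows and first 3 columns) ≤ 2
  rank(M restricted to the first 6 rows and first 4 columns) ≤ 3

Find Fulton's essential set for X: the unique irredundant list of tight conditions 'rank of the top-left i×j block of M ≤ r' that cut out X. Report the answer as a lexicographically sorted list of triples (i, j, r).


Rank table r_w(9×9) implied by the 19 constraints:

  row 1: 0 | 0 | 1 | 1 | 1 | 1 | 1 | 1 | 1
  row 2: 1 | 1 | 2 | 2 | 2 | 2 | 2 | 2 | 2
  row 3: 1 | 1 | 2 | 2 | 3 | 3 | 3 | 3 | 3
  row 4: 1 | 1 | 2 | 2 | 3 | 4 | 4 | 4 | 4
  row 5: 1 | 2 | 3 | 3 | 4 | 5 | 5 | 5 | 5
  row 6: 1 | 2 | 3 | 3 | 4 | 5 | 5 | 5 | 6
  row 7: 1 | 2 | 3 | 4 | 5 | 6 | 6 | 6 | 7
  row 8: 1 | 2 | 3 | 4 | 5 | 6 | 7 | 7 | 8
  row 9: 1 | 2 | 3 | 4 | 5 | 6 | 7 | 8 | 9

second differences of R give the permutation w = (3, 1, 5, 6, 2, 9, 4, 7, 8).

5 SE-corners of the 9-cell Rothe diagram give Ess(w):

[(1, 2, 0), (4, 2, 1), (4, 4, 2), (6, 4, 3), (6, 8, 5)]


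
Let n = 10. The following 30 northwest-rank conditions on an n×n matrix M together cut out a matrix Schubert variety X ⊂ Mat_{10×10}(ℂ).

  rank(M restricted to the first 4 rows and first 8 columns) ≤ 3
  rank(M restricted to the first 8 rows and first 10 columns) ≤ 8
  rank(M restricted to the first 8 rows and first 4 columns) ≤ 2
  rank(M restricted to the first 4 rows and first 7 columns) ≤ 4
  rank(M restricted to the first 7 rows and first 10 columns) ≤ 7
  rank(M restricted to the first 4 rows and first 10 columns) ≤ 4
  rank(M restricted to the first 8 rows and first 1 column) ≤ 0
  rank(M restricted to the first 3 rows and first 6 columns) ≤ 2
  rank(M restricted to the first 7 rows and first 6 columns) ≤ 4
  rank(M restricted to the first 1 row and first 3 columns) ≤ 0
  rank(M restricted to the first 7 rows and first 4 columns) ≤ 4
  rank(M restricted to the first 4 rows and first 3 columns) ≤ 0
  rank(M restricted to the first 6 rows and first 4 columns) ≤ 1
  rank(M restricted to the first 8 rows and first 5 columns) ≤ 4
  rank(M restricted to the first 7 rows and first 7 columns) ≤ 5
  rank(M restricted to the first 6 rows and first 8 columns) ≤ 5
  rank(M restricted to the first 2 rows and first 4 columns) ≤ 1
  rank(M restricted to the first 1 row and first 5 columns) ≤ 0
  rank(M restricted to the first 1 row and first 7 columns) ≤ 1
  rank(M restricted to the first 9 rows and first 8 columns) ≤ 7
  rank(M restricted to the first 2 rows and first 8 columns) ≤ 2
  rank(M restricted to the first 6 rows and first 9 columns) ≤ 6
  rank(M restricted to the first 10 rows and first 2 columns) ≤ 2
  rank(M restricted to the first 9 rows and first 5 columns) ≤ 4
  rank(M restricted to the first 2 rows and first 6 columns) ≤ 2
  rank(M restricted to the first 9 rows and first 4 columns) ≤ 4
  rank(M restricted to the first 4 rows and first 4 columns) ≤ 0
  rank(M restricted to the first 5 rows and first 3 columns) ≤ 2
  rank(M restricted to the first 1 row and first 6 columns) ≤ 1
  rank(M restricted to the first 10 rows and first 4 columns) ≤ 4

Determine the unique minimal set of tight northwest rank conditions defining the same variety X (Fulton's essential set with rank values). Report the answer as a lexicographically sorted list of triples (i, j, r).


The tightest implied rank at each (i,j), from the 30 conditions:

  row 1: 0, 0, 0, 0, 0, 1, 1, 1, 1, 1
  row 2: 0, 0, 0, 0, 1, 2, 2, 2, 2, 2
  row 3: 0, 0, 0, 0, 1, 2, 3, 3, 3, 3
  row 4: 0, 0, 0, 0, 1, 2, 3, 3, 4, 4
  row 5: 0, 1, 1, 1, 2, 3, 4, 4, 5, 5
  row 6: 0, 1, 1, 1, 2, 3, 4, 5, 6, 6
  row 7: 0, 1, 2, 2, 3, 4, 5, 6, 7, 7
  row 8: 0, 1, 2, 2, 3, 4, 5, 6, 7, 8
  row 9: 1, 2, 3, 3, 4, 5, 6, 7, 8, 9
  row 10: 1, 2, 3, 4, 5, 6, 7, 8, 9, 10

second differences of R give the permutation w = (6, 5, 7, 9, 2, 8, 3, 10, 1, 4).

ℓ(w)=25; the 6 essential cells (i,j,r):

[(1, 5, 0), (4, 4, 0), (4, 8, 3), (6, 4, 1), (8, 1, 0), (8, 4, 2)]


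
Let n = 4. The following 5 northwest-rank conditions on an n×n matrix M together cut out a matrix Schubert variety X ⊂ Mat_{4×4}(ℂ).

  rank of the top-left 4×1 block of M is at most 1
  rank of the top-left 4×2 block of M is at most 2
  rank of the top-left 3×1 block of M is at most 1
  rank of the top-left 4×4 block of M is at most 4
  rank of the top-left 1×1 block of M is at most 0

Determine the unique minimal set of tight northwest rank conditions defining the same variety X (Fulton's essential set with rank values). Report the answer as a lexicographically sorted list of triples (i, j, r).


Recovering R(i,j) via the rank-extension bound from the 5 conditions:

  R[1]: 0 | 1 | 1 | 1
  R[2]: 1 | 2 | 2 | 2
  R[3]: 1 | 2 | 3 | 3
  R[4]: 1 | 2 | 3 | 4

hence w(1..4) = (2, 1, 3, 4).

D(w) has 1 cell with 1 SE-corner; essential set:

[(1, 1, 0)]


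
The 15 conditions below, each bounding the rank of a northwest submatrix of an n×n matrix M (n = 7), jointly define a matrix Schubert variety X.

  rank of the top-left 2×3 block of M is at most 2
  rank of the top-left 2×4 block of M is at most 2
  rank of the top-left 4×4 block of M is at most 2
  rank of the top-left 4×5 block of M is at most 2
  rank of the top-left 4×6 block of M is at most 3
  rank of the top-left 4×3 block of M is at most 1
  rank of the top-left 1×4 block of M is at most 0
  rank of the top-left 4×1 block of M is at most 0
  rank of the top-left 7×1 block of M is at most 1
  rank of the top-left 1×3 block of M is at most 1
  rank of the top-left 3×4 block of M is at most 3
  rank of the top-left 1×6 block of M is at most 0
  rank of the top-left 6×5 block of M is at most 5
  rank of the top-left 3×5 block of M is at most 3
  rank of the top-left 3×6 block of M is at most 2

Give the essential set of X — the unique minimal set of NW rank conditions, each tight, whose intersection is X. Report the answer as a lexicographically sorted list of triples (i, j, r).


Computing R[i][j] = min implied NW-rank bound (n=7, 15 conditions):

  0  0  0  0  0  0  1
  0  1  1  1  1  1  2
  0  1  1  2  2  2  3
  0  1  1  2  2  3  4
  1  2  2  3  3  4  5
  1  2  3  4  4  5  6
  1  2  3  4  5  6  7

giving w = (7, 2, 4, 6, 1, 3, 5) via Δ²R.

|D(w)|=12, |Ess(w)|=4:

[(1, 6, 0), (4, 1, 0), (4, 3, 1), (4, 5, 2)]


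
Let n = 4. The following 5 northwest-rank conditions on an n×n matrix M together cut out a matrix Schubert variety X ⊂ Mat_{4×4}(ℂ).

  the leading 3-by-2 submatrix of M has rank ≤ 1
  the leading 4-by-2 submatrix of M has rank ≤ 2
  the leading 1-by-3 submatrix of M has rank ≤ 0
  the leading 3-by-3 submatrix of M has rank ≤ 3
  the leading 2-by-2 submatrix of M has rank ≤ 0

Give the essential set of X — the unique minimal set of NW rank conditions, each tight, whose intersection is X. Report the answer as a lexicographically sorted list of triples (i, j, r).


Reconstructing r_w from the 5 given conditions:

  R[1]: 0  0  0  1
  R[2]: 0  0  1  2
  R[3]: 1  1  2  3
  R[4]: 1  2  3  4

hence w(1..4) = (4, 3, 1, 2).

2 SE-corners of the 5-cell Rothe diagram give Ess(w):

[(1, 3, 0), (2, 2, 0)]


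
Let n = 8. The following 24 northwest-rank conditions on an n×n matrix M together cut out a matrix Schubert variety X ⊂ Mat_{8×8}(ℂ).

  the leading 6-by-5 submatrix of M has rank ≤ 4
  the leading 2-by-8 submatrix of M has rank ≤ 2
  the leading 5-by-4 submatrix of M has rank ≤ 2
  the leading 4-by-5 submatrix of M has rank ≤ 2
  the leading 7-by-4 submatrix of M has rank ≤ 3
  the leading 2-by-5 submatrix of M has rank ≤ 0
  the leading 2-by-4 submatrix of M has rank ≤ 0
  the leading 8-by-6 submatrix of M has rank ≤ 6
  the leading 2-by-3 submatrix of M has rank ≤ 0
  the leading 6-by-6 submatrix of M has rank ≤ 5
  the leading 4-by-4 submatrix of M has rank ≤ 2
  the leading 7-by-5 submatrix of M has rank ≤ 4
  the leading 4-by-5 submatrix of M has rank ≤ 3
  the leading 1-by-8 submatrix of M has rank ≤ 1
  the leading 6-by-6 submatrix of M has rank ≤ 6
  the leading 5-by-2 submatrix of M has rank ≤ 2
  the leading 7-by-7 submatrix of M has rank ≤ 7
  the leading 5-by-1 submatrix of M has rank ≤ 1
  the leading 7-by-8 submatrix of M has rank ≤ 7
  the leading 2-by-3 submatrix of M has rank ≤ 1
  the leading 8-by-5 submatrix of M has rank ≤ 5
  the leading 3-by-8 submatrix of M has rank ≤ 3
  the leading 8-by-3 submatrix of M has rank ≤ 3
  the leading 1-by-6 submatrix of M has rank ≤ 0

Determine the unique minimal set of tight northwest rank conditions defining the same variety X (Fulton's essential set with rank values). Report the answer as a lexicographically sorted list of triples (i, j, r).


Propagating the 24 rank bounds to every northwest block:

  R[1]: 0 0 0 0 0 0 1 1
  R[2]: 0 0 0 0 0 1 2 2
  R[3]: 1 1 1 1 1 2 3 3
  R[4]: 1 2 2 2 2 3 4 4
  R[5]: 1 2 2 2 3 4 5 5
  R[6]: 1 2 3 3 4 5 6 6
  R[7]: 1 2 3 3 4 5 6 7
  R[8]: 1 2 3 4 5 6 7 8

second differences of R give the permutation w = (7, 6, 1, 2, 5, 3, 8, 4).

ℓ(w)=14; the 4 essential cells (i,j,r):

[(1, 6, 0), (2, 5, 0), (5, 4, 2), (7, 4, 3)]


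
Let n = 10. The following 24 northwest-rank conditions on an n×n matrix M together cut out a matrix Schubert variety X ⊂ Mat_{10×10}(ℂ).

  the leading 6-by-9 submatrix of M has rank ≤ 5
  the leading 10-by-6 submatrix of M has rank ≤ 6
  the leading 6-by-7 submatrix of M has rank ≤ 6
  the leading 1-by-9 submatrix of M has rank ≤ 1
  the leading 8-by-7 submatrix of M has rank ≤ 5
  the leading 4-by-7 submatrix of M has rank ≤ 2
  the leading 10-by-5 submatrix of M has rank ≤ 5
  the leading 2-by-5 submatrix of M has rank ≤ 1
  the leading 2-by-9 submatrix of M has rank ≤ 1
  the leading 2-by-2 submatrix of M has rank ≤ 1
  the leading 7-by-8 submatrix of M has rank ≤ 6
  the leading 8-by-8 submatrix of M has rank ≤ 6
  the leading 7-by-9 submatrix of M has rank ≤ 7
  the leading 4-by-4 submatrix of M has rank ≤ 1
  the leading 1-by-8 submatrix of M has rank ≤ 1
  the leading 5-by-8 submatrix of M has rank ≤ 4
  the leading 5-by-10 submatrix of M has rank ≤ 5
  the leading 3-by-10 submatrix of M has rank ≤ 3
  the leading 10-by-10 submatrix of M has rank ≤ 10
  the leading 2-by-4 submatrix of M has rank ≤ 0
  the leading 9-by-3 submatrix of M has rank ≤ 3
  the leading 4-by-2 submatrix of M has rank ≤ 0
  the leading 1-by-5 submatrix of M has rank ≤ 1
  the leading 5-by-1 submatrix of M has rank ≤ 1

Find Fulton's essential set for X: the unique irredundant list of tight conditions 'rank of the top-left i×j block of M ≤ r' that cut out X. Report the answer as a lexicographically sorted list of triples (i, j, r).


Computing R[i][j] = min implied NW-rank bound (n=10, 24 conditions):

  row 1: 0, 0, 0, 0, 1, 1, 1, 1, 1, 1
  row 2: 0, 0, 0, 0, 1, 1, 1, 1, 1, 2
  row 3: 0, 0, 1, 1, 2, 2, 2, 2, 2, 3
  row 4: 0, 0, 1, 1, 2, 2, 2, 3, 3, 4
  row 5: 1, 1, 2, 2, 3, 3, 3, 4, 4, 5
  row 6: 1, 2, 3, 3, 4, 4, 4, 5, 5, 6
  row 7: 1, 2, 3, 4, 5, 5, 5, 6, 6, 7
  row 8: 1, 2, 3, 4, 5, 5, 5, 6, 7, 8
  row 9: 1, 2, 3, 4, 5, 6, 6, 7, 8, 9
  row 10: 1, 2, 3, 4, 5, 6, 7, 8, 9, 10

giving w = (5, 10, 3, 8, 1, 2, 4, 9, 6, 7) via Δ²R.

Rothe diagram D(w) (21 cells), 6 SE-corners (essential conditions):

[(2, 4, 0), (2, 9, 1), (4, 2, 0), (4, 4, 1), (4, 7, 2), (8, 7, 5)]


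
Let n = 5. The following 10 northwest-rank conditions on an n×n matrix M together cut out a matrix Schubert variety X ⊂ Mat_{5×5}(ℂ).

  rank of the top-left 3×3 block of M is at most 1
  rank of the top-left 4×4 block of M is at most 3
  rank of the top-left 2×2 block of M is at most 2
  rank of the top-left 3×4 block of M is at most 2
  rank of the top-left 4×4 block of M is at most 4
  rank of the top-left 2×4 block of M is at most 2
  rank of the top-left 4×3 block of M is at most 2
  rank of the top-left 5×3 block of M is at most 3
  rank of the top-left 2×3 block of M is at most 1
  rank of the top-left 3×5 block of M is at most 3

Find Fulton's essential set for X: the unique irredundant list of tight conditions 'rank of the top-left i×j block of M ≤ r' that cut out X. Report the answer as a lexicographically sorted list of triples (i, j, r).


The tightest implied rank at each (i,j), from the 10 conditions:

  1 1 1 1 1
  1 1 1 2 2
  1 1 1 2 3
  1 2 2 3 4
  1 2 3 4 5

hence w(1..5) = (1, 4, 5, 2, 3).

1 SE-corner of the 4-cell Rothe diagram gives Ess(w):

[(3, 3, 1)]


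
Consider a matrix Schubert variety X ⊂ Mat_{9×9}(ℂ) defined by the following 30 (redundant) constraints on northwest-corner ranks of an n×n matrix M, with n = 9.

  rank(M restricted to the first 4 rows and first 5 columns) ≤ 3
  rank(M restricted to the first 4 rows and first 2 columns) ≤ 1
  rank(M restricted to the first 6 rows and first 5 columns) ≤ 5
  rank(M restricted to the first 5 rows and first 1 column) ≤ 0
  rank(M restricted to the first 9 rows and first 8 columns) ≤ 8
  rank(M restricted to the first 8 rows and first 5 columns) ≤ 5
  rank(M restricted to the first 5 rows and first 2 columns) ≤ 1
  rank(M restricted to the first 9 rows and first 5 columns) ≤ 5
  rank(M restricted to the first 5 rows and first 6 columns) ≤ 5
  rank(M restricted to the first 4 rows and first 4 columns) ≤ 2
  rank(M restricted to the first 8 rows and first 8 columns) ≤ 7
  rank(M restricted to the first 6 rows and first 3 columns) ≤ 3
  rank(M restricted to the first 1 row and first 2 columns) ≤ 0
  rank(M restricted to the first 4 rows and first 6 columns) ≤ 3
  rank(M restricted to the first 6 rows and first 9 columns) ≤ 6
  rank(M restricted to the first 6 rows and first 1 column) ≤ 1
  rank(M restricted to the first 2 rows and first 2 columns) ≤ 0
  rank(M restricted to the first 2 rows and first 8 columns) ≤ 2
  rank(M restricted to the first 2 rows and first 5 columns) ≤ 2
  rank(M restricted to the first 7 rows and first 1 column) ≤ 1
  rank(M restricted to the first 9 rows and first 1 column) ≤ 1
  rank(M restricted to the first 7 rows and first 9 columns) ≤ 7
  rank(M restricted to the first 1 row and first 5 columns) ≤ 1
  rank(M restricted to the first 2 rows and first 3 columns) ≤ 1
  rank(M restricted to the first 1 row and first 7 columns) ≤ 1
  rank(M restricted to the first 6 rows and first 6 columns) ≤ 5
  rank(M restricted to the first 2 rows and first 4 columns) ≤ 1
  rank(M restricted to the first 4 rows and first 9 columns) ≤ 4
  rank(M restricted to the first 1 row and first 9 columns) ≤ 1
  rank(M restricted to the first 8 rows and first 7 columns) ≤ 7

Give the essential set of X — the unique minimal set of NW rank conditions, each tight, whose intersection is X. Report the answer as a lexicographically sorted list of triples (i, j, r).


The tightest implied rank at each (i,j), from the 30 conditions:

  row 1: 0 | 0 | 1 | 1 | 1 | 1 | 1 | 1 | 1
  row 2: 0 | 0 | 1 | 1 | 2 | 2 | 2 | 2 | 2
  row 3: 0 | 1 | 2 | 2 | 3 | 3 | 3 | 3 | 3
  row 4: 0 | 1 | 2 | 2 | 3 | 3 | 4 | 4 | 4
  row 5: 0 | 1 | 2 | 3 | 4 | 4 | 5 | 5 | 5
  row 6: 1 | 2 | 3 | 4 | 5 | 5 | 6 | 6 | 6
  row 7: 1 | 2 | 3 | 4 | 5 | 6 | 7 | 7 | 7
  row 8: 1 | 2 | 3 | 4 | 5 | 6 | 7 | 7 | 8
  row 9: 1 | 2 | 3 | 4 | 5 | 6 | 7 | 8 | 9

the unique w with this rank table is (3, 5, 2, 7, 4, 1, 6, 9, 8).

ℓ(w)=11; the 6 essential cells (i,j,r):

[(2, 2, 0), (2, 4, 1), (4, 4, 2), (4, 6, 3), (5, 1, 0), (8, 8, 7)]


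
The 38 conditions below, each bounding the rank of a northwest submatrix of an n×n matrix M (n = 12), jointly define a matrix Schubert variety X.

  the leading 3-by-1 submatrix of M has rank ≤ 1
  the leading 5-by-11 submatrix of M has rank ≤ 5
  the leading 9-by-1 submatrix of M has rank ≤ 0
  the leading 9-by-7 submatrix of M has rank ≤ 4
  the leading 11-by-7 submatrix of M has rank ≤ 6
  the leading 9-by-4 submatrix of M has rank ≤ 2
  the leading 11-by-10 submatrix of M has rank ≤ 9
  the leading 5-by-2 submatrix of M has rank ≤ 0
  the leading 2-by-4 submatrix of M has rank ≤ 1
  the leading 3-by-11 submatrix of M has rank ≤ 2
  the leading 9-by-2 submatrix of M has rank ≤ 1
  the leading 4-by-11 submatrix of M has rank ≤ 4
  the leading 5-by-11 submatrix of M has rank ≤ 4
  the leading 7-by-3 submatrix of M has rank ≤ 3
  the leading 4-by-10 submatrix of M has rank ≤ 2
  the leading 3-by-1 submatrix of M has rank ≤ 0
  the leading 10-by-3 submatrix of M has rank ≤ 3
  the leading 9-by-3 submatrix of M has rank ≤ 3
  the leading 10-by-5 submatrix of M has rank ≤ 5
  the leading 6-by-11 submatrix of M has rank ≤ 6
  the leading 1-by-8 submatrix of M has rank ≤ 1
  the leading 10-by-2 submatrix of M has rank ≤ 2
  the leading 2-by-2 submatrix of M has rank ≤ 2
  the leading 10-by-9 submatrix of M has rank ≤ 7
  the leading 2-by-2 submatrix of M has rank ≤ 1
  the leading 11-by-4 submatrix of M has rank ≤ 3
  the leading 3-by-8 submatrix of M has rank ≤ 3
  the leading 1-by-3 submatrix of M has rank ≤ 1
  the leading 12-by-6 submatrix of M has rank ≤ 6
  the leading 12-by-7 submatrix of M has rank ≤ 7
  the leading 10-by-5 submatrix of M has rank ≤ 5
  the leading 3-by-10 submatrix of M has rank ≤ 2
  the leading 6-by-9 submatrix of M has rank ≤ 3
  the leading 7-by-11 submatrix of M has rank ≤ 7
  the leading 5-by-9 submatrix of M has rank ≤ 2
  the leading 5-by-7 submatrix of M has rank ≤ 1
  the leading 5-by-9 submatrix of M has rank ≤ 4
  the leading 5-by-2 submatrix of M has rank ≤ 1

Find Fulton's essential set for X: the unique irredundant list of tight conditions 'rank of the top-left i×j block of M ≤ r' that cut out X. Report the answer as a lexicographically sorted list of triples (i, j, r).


Rank table r_w(12×12) implied by the 38 constraints:

  row 1: 0 | 0 | 1 | 1 | 1 | 1 | 1 | 1 | 1 | 1 | 1 | 1
  row 2: 0 | 0 | 1 | 1 | 1 | 1 | 1 | 2 | 2 | 2 | 2 | 2
  row 3: 0 | 0 | 1 | 1 | 1 | 1 | 1 | 2 | 2 | 2 | 2 | 3
  row 4: 0 | 0 | 1 | 1 | 1 | 1 | 1 | 2 | 2 | 2 | 3 | 4
  row 5: 0 | 0 | 1 | 1 | 1 | 1 | 1 | 2 | 2 | 3 | 4 | 5
  row 6: 0 | 1 | 2 | 2 | 2 | 2 | 2 | 3 | 3 | 4 | 5 | 6
  row 7: 0 | 1 | 2 | 2 | 3 | 3 | 3 | 4 | 4 | 5 | 6 | 7
  row 8: 0 | 1 | 2 | 2 | 3 | 4 | 4 | 5 | 5 | 6 | 7 | 8
  row 9: 0 | 1 | 2 | 2 | 3 | 4 | 4 | 5 | 6 | 7 | 8 | 9
  row 10: 1 | 2 | 3 | 3 | 4 | 5 | 5 | 6 | 7 | 8 | 9 | 10
  row 11: 1 | 2 | 3 | 3 | 4 | 5 | 6 | 7 | 8 | 9 | 10 | 11
  row 12: 1 | 2 | 3 | 4 | 5 | 6 | 7 | 8 | 9 | 10 | 11 | 12

hence w(1..12) = (3, 8, 12, 11, 10, 2, 5, 6, 9, 1, 7, 4).

Rothe diagram D(w) (41 cells), 9 SE-corners (essential conditions):

[(3, 11, 2), (4, 10, 2), (5, 2, 0), (5, 7, 1), (5, 9, 2), (9, 1, 0), (9, 4, 2), (9, 7, 4), (11, 4, 3)]


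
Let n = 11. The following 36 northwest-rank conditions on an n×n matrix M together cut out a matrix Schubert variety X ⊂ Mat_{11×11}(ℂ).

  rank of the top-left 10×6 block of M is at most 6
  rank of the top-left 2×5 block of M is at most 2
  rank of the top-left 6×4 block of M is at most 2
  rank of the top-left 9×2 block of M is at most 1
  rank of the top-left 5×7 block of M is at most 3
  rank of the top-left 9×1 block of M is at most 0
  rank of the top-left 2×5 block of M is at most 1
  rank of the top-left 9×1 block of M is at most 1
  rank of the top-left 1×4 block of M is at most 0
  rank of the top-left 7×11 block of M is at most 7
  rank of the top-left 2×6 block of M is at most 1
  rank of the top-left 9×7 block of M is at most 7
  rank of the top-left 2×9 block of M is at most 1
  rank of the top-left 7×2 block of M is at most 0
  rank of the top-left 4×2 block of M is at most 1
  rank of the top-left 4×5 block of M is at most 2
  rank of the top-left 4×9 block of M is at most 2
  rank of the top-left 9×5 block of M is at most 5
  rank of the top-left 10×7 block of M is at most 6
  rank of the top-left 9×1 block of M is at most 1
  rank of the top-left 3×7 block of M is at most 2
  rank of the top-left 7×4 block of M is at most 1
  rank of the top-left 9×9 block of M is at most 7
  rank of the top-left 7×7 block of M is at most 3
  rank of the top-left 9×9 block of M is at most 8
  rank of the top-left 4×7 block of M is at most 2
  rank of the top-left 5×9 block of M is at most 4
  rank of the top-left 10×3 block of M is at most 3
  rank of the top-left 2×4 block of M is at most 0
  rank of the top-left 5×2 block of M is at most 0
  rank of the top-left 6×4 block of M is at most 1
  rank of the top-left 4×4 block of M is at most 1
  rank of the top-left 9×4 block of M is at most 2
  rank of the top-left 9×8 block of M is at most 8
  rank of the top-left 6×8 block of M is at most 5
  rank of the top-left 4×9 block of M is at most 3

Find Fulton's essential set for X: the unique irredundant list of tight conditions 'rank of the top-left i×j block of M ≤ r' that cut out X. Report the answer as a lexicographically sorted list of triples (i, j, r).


Propagating the 36 rank bounds to every northwest block:

  row 1: 0, 0, 0, 0, 1, 1, 1, 1, 1, 1, 1
  row 2: 0, 0, 0, 0, 1, 1, 1, 1, 1, 2, 2
  row 3: 0, 0, 1, 1, 2, 2, 2, 2, 2, 3, 3
  row 4: 0, 0, 1, 1, 2, 2, 2, 2, 2, 3, 4
  row 5: 0, 0, 1, 1, 2, 3, 3, 3, 3, 4, 5
  row 6: 0, 0, 1, 1, 2, 3, 3, 4, 4, 5, 6
  row 7: 0, 0, 1, 1, 2, 3, 3, 4, 5, 6, 7
  row 8: 0, 1, 2, 2, 3, 4, 4, 5, 6, 7, 8
  row 9: 0, 1, 2, 2, 3, 4, 5, 6, 7, 8, 9
  row 10: 1, 2, 3, 3, 4, 5, 6, 7, 8, 9, 10
  row 11: 1, 2, 3, 4, 5, 6, 7, 8, 9, 10, 11

second differences of R give the permutation w = (5, 10, 3, 11, 6, 8, 9, 2, 7, 1, 4).

Rothe diagram D(w) (35 cells), 8 SE-corners (essential conditions):

[(2, 4, 0), (2, 9, 1), (4, 9, 2), (7, 2, 0), (7, 4, 1), (7, 7, 3), (9, 1, 0), (9, 4, 2)]


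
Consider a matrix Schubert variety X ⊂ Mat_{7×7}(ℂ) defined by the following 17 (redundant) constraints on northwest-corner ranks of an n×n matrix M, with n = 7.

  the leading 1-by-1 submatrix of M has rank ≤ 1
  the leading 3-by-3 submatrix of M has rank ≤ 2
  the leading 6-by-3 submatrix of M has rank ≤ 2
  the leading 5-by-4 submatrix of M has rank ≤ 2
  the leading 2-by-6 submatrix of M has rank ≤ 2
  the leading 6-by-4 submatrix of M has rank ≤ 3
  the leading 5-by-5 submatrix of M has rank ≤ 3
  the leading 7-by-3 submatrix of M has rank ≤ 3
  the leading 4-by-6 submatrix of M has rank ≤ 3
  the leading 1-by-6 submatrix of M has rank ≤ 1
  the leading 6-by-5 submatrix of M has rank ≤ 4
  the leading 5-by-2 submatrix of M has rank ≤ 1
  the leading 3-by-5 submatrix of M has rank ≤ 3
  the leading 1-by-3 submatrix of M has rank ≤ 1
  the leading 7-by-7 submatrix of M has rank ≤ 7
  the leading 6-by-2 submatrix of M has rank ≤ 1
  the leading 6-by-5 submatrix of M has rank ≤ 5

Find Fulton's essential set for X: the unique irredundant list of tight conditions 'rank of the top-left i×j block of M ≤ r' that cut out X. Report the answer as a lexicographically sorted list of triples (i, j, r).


Reconstructing r_w from the 17 given conditions:

  R[1]: 1  1  1  1  1  1  1
  R[2]: 1  1  2  2  2  2  2
  R[3]: 1  1  2  2  3  3  3
  R[4]: 1  1  2  2  3  3  4
  R[5]: 1  1  2  2  3  4  5
  R[6]: 1  1  2  3  4  5  6
  R[7]: 1  2  3  4  5  6  7

second differences of R give the permutation w = (1, 3, 5, 7, 6, 4, 2).

D(w) has 9 cells with 3 SE-corners; essential set:

[(4, 6, 3), (5, 4, 2), (6, 2, 1)]


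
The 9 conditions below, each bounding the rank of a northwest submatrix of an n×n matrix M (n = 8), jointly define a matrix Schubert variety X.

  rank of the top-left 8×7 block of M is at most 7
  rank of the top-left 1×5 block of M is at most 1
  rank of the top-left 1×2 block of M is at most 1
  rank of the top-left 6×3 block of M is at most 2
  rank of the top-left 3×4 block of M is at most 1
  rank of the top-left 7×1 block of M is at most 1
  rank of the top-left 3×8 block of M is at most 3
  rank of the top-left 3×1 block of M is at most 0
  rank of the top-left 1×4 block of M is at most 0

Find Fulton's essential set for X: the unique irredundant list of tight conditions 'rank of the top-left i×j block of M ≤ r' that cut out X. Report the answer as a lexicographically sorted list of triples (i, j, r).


Reconstructing r_w from the 9 given conditions:

  R[1]: 0 0 0 0 1 1 1 1
  R[2]: 0 1 1 1 2 2 2 2
  R[3]: 0 1 1 1 2 3 3 3
  R[4]: 1 2 2 2 3 4 4 4
  R[5]: 1 2 2 3 4 5 5 5
  R[6]: 1 2 2 3 4 5 6 6
  R[7]: 1 2 3 4 5 6 7 7
  R[8]: 1 2 3 4 5 6 7 8

the unique w with this rank table is (5, 2, 6, 1, 4, 7, 3, 8).

Fulton essential set (4 of the 10 Rothe cells):

[(1, 4, 0), (3, 1, 0), (3, 4, 1), (6, 3, 2)]


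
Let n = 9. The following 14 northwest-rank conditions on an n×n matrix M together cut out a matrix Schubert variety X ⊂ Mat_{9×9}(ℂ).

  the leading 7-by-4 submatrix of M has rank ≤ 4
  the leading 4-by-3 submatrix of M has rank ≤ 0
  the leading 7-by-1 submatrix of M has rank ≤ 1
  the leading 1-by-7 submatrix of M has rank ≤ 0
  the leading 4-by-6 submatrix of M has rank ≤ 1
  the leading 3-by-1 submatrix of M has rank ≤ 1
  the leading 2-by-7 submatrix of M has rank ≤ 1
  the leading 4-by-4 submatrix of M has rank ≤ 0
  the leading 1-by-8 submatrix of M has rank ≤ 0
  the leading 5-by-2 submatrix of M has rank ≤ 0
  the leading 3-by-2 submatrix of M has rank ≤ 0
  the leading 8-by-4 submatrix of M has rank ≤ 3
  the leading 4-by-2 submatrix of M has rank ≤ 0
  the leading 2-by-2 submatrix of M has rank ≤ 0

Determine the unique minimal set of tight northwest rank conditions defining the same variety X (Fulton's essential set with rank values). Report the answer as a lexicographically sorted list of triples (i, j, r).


Computing R[i][j] = min implied NW-rank bound (n=9, 14 conditions):

  0, 0, 0, 0, 0, 0, 0, 0, 1
  0, 0, 0, 0, 1, 1, 1, 1, 2
  0, 0, 0, 0, 1, 1, 2, 2, 3
  0, 0, 0, 0, 1, 1, 2, 3, 4
  0, 0, 1, 1, 2, 2, 3, 4, 5
  1, 1, 2, 2, 3, 3, 4, 5, 6
  1, 2, 3, 3, 4, 4, 5, 6, 7
  1, 2, 3, 3, 4, 5, 6, 7, 8
  1, 2, 3, 4, 5, 6, 7, 8, 9

giving w = (9, 5, 7, 8, 3, 1, 2, 6, 4) via Δ²R.

5 SE-corners of the 25-cell Rothe diagram give Ess(w):

[(1, 8, 0), (4, 4, 0), (4, 6, 1), (5, 2, 0), (8, 4, 3)]


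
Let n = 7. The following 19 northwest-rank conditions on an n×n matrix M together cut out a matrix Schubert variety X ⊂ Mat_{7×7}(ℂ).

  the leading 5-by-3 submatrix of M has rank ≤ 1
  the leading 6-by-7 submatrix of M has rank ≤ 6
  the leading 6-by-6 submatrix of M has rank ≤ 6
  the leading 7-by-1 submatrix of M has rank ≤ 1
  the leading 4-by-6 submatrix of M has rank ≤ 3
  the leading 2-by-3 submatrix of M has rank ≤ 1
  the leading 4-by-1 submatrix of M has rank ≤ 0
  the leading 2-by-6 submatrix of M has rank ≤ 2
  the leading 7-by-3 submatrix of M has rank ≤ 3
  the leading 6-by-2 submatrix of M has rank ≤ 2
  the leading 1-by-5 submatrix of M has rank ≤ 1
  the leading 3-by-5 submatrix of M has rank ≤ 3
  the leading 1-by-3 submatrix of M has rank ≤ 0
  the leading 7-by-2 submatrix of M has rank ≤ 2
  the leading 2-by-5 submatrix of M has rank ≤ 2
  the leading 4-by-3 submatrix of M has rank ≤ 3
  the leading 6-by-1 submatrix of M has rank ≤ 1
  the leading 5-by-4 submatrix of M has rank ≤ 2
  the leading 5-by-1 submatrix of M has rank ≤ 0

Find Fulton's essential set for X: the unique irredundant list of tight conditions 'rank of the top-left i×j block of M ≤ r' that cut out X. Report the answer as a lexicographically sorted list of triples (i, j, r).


Rank table r_w(7×7) implied by the 19 constraints:

  0  0  0  1  1  1  1
  0  1  1  2  2  2  2
  0  1  1  2  3  3  3
  0  1  1  2  3  3  4
  0  1  1  2  3  4  5
  1  2  2  3  4  5  6
  1  2  3  4  5  6  7

so w = (4, 2, 5, 7, 6, 1, 3).

ℓ(w)=11; the 4 essential cells (i,j,r):

[(1, 3, 0), (4, 6, 3), (5, 1, 0), (5, 3, 1)]


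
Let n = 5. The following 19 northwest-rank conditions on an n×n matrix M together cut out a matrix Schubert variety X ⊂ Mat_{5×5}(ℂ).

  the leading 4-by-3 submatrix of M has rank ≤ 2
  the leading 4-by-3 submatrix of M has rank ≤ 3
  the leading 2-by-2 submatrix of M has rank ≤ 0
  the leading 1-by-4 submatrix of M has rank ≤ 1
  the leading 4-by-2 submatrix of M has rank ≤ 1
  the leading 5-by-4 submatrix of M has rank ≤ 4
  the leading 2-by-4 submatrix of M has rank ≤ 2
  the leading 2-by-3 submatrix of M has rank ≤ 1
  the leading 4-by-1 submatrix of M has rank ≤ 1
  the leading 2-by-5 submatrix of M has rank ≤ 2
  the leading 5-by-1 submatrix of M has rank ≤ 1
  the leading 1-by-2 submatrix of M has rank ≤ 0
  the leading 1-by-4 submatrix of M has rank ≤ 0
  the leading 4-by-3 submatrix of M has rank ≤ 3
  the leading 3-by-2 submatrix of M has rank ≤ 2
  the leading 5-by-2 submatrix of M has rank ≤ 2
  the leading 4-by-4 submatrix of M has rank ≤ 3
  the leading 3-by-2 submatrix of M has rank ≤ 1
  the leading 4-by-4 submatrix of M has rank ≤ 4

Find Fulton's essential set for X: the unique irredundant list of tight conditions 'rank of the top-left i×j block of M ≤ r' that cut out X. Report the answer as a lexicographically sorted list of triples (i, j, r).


The tightest implied rank at each (i,j), from the 19 conditions:

  row 1: 0 0 0 0 1
  row 2: 0 0 1 1 2
  row 3: 1 1 2 2 3
  row 4: 1 1 2 3 4
  row 5: 1 2 3 4 5

so w = (5, 3, 1, 4, 2).

3 SE-corners of the 7-cell Rothe diagram give Ess(w):

[(1, 4, 0), (2, 2, 0), (4, 2, 1)]


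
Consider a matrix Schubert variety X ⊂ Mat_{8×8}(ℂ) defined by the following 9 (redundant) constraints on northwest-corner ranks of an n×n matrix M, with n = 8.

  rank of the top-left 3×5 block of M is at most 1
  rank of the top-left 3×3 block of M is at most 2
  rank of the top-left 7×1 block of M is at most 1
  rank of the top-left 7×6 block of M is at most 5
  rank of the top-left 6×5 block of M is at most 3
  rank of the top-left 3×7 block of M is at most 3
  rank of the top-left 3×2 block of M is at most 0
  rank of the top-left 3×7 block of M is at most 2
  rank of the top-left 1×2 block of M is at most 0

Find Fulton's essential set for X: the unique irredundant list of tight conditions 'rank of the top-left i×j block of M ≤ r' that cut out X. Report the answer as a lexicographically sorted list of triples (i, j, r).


Computing R[i][j] = min implied NW-rank bound (n=8, 9 conditions):

  0, 0, 1, 1, 1, 1, 1, 1
  0, 0, 1, 1, 1, 2, 2, 2
  0, 0, 1, 1, 1, 2, 2, 3
  1, 1, 2, 2, 2, 3, 3, 4
  1, 2, 3, 3, 3, 4, 4, 5
  1, 2, 3, 3, 3, 4, 5, 6
  1, 2, 3, 4, 4, 5, 6, 7
  1, 2, 3, 4, 5, 6, 7, 8

so w = (3, 6, 8, 1, 2, 7, 4, 5).

ℓ(w)=13; the 4 essential cells (i,j,r):

[(3, 2, 0), (3, 5, 1), (3, 7, 2), (6, 5, 3)]


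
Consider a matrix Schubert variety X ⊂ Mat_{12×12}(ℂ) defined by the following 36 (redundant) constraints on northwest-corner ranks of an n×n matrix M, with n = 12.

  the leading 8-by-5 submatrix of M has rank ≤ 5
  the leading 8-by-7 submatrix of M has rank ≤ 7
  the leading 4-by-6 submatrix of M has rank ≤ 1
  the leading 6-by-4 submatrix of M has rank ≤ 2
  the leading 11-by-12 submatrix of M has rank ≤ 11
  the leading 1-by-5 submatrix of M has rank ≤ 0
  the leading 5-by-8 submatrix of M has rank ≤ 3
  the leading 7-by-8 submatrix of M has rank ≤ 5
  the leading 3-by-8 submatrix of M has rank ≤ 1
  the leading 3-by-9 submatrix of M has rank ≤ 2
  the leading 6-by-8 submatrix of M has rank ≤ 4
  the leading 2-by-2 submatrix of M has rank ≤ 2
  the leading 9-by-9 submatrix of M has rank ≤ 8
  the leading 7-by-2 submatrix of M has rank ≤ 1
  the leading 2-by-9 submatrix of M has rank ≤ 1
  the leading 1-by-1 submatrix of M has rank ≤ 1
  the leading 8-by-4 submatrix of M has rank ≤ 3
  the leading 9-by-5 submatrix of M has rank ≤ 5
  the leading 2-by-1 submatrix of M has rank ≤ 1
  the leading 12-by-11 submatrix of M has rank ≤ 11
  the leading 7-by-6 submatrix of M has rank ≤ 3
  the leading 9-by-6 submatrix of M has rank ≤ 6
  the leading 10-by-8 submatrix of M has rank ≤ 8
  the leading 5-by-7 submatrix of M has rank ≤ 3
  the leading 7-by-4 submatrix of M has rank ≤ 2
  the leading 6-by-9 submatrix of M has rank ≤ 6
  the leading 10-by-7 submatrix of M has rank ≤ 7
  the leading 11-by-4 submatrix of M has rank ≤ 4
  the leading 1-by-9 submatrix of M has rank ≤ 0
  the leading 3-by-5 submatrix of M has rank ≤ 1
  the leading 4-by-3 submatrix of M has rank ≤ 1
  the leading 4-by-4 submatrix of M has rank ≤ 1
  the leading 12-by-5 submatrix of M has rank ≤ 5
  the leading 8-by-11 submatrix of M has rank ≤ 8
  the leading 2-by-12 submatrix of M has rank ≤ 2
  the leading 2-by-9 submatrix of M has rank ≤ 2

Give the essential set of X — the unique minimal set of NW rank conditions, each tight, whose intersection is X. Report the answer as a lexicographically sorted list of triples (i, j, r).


Rank table r_w(12×12) implied by the 36 constraints:

  R[1]: 0 0 0 0 0 0 0 0 0 1 1 1
  R[2]: 1 1 1 1 1 1 1 1 1 2 2 2
  R[3]: 1 1 1 1 1 1 1 1 2 3 3 3
  R[4]: 1 1 1 1 1 1 2 2 3 4 4 4
  R[5]: 1 1 2 2 2 2 3 3 4 5 5 5
  R[6]: 1 1 2 2 3 3 4 4 5 6 6 6
  R[7]: 1 1 2 2 3 3 4 5 6 7 7 7
  R[8]: 1 2 3 3 4 4 5 6 7 8 8 8
  R[9]: 1 2 3 4 5 5 6 7 8 9 9 9
  R[10]: 1 2 3 4 5 6 7 8 9 10 10 10
  R[11]: 1 2 3 4 5 6 7 8 9 10 11 11
  R[12]: 1 2 3 4 5 6 7 8 9 10 11 12

so w = (10, 1, 9, 7, 3, 5, 8, 2, 4, 6, 11, 12).

6 SE-corners of the 27-cell Rothe diagram give Ess(w):

[(1, 9, 0), (3, 8, 1), (4, 6, 1), (7, 2, 1), (7, 4, 2), (7, 6, 3)]


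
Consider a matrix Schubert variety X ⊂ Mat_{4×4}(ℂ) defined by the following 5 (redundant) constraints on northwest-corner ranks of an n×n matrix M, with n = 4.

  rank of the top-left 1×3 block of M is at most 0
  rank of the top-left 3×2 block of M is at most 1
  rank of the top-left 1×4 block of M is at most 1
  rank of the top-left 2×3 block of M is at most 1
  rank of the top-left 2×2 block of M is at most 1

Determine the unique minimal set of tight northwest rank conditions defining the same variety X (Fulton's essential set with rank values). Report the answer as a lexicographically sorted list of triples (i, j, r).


Computing R[i][j] = min implied NW-rank bound (n=4, 5 conditions):

  R[1]: 0, 0, 0, 1
  R[2]: 1, 1, 1, 2
  R[3]: 1, 1, 2, 3
  R[4]: 1, 2, 3, 4

second differences of R give the permutation w = (4, 1, 3, 2).

Rothe diagram D(w) (4 cells), 2 SE-corners (essential conditions):

[(1, 3, 0), (3, 2, 1)]


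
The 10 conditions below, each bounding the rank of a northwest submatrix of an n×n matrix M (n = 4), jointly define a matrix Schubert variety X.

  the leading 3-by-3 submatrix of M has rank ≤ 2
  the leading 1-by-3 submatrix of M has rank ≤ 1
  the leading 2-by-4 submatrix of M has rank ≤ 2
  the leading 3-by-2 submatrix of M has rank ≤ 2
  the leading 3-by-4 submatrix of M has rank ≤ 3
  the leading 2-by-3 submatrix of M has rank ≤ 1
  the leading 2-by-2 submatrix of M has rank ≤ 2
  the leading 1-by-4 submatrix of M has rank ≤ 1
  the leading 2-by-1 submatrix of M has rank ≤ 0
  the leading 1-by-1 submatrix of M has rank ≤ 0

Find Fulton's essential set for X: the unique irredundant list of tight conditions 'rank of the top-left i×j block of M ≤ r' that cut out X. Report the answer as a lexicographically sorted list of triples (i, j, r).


Recovering R(i,j) via the rank-extension bound from the 10 conditions:

  i=1: 0 1 1 1
  i=2: 0 1 1 2
  i=3: 1 2 2 3
  i=4: 1 2 3 4

hence w(1..4) = (2, 4, 1, 3).

Rothe diagram D(w) (3 cells), 2 SE-corners (essential conditions):

[(2, 1, 0), (2, 3, 1)]


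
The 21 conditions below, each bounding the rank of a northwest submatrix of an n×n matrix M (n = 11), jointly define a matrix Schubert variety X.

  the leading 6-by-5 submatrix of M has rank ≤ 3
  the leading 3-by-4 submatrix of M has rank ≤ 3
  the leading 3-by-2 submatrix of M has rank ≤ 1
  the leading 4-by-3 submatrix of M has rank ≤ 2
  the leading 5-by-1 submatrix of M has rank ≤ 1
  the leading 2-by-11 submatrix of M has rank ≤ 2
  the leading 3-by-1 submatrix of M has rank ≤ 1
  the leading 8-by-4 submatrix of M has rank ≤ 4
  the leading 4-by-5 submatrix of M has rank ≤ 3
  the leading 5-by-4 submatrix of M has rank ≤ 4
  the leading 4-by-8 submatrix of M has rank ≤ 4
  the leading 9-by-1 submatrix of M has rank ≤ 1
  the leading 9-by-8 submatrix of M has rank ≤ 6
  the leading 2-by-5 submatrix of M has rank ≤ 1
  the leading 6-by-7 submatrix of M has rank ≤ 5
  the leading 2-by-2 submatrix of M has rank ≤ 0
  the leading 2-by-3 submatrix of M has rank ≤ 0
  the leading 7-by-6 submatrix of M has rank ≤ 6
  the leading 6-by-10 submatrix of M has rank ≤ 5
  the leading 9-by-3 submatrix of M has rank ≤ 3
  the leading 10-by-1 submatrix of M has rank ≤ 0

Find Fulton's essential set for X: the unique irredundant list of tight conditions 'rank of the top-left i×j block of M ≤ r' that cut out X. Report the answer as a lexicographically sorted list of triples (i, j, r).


Computing R[i][j] = min implied NW-rank bound (n=11, 21 conditions):

  row 1: 0 | 0 | 0 | 1 | 1 | 1 | 1 | 1 | 1 | 1 | 1
  row 2: 0 | 0 | 0 | 1 | 1 | 2 | 2 | 2 | 2 | 2 | 2
  row 3: 0 | 1 | 1 | 2 | 2 | 3 | 3 | 3 | 3 | 3 | 3
  row 4: 0 | 1 | 2 | 3 | 3 | 4 | 4 | 4 | 4 | 4 | 4
  row 5: 0 | 1 | 2 | 3 | 3 | 4 | 5 | 5 | 5 | 5 | 5
  row 6: 0 | 1 | 2 | 3 | 3 | 4 | 5 | 5 | 5 | 5 | 6
  row 7: 0 | 1 | 2 | 3 | 4 | 5 | 6 | 6 | 6 | 6 | 7
  row 8: 0 | 1 | 2 | 3 | 4 | 5 | 6 | 6 | 7 | 7 | 8
  row 9: 0 | 1 | 2 | 3 | 4 | 5 | 6 | 6 | 7 | 8 | 9
  row 10: 0 | 1 | 2 | 3 | 4 | 5 | 6 | 7 | 8 | 9 | 10
  row 11: 1 | 2 | 3 | 4 | 5 | 6 | 7 | 8 | 9 | 10 | 11

reading off 1-entries of Δ²R: w = (4, 6, 2, 3, 7, 11, 5, 9, 10, 8, 1).

Fulton essential set (6 of the 22 Rothe cells):

[(2, 3, 0), (2, 5, 1), (6, 5, 3), (6, 10, 5), (9, 8, 6), (10, 1, 0)]


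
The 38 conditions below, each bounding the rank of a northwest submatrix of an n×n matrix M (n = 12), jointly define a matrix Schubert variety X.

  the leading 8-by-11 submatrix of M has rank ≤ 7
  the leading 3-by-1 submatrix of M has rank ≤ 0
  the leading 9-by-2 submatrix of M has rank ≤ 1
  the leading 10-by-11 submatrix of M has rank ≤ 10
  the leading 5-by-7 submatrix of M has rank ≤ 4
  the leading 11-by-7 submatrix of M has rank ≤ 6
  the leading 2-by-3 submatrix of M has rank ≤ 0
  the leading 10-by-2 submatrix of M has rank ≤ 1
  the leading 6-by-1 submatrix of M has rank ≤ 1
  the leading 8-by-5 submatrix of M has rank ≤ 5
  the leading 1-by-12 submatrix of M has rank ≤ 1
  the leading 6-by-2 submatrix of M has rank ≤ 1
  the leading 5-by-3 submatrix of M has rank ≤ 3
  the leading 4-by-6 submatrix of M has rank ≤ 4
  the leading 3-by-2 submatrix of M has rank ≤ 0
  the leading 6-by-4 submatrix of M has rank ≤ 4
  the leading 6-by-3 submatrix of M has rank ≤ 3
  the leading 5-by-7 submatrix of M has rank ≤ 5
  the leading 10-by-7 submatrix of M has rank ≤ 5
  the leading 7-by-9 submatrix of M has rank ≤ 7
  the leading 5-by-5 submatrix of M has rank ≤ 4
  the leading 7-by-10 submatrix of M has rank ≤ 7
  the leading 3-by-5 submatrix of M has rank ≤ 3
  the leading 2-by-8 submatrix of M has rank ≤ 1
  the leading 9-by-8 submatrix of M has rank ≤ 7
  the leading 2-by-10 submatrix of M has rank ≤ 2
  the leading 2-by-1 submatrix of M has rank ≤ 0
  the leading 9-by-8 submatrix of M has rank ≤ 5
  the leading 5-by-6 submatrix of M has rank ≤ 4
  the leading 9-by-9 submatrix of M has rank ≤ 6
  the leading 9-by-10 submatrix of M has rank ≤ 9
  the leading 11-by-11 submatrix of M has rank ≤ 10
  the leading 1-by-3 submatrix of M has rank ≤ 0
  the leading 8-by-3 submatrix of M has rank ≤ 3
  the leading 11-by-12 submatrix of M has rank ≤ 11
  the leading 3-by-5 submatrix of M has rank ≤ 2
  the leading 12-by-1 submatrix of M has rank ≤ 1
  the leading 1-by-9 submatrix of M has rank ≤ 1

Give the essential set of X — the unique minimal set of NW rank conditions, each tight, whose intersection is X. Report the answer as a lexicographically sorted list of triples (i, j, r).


Computing R[i][j] = min implied NW-rank bound (n=12, 38 conditions):

  0 | 0 | 0 | 1 | 1 | 1 | 1 | 1 | 1 | 1 | 1 | 1
  0 | 0 | 0 | 1 | 1 | 1 | 1 | 1 | 2 | 2 | 2 | 2
  0 | 0 | 1 | 2 | 2 | 2 | 2 | 2 | 3 | 3 | 3 | 3
  1 | 1 | 2 | 3 | 3 | 3 | 3 | 3 | 4 | 4 | 4 | 4
  1 | 1 | 2 | 3 | 4 | 4 | 4 | 4 | 5 | 5 | 5 | 5
  1 | 1 | 2 | 3 | 4 | 5 | 5 | 5 | 6 | 6 | 6 | 6
  1 | 1 | 2 | 3 | 4 | 5 | 5 | 5 | 6 | 7 | 7 | 7
  1 | 1 | 2 | 3 | 4 | 5 | 5 | 5 | 6 | 7 | 7 | 8
  1 | 1 | 2 | 3 | 4 | 5 | 5 | 5 | 6 | 7 | 8 | 9
  1 | 1 | 2 | 3 | 4 | 5 | 5 | 6 | 7 | 8 | 9 | 10
  1 | 2 | 3 | 4 | 5 | 6 | 6 | 7 | 8 | 9 | 10 | 11
  1 | 2 | 3 | 4 | 5 | 6 | 7 | 8 | 9 | 10 | 11 | 12

reading off 1-entries of Δ²R: w = (4, 9, 3, 1, 5, 6, 10, 12, 11, 8, 2, 7).

Rothe diagram D(w) (26 cells), 7 SE-corners (essential conditions):

[(2, 3, 0), (2, 8, 1), (3, 2, 0), (8, 11, 7), (9, 8, 5), (10, 2, 1), (10, 7, 5)]
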